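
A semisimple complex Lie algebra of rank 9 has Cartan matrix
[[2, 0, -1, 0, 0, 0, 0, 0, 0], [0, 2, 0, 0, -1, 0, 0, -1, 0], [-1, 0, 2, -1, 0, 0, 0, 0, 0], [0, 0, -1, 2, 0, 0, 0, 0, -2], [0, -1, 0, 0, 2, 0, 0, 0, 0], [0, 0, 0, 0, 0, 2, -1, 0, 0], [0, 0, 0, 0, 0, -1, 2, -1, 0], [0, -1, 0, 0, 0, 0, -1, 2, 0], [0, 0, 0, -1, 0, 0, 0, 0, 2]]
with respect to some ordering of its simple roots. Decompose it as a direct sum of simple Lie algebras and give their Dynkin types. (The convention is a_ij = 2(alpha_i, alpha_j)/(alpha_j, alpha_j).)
A_5 + B_4

The diagram associated to this matrix has two connected components: the simple roots {alpha_2, alpha_5, alpha_6, alpha_7, alpha_8} form a chain of 5 nodes with single edges (A_5), and {alpha_1, alpha_3, alpha_4, alpha_9} form a chain of 4 nodes with a double edge at one end; the terminal node there is the unique short simple root (B_4). A semisimple Lie algebra decomposes uniquely as the direct sum of simple ideals, one per connected component of its Dynkin diagram, so g ≅ A_5 ⊕ B_4 (dimension 35 + 36 = 71).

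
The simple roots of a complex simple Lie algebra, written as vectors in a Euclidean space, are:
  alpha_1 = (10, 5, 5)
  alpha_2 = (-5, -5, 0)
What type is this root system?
Compute the Cartan integers a_ij = 2(alpha_i, alpha_j)/(alpha_j, alpha_j); the resulting 2x2 Cartan matrix is
[[2, -3], [-1, 2]].
The roots have two lengths (squared-length ratio 3:1); the short ones are alpha_{2}. The associated Dynkin diagram is two nodes joined by a triple edge (G_2), so the type is G_2.

G_2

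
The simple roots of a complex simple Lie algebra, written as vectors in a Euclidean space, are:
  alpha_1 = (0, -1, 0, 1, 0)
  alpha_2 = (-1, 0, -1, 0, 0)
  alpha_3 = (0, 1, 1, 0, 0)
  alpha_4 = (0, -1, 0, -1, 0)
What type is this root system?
Compute the Cartan integers a_ij = 2(alpha_i, alpha_j)/(alpha_j, alpha_j); the resulting 4x4 Cartan matrix is
[[2, 0, -1, 0], [0, 2, -1, 0], [-1, -1, 2, -1], [0, 0, -1, 2]].
All simple roots have the same length, so the diagram is simply laced. The associated Dynkin diagram is a chain of 2 nodes with a fork of two nodes at one end (D_4), so the type is D_4 (the algebra so(8)).

D_4 (so(8))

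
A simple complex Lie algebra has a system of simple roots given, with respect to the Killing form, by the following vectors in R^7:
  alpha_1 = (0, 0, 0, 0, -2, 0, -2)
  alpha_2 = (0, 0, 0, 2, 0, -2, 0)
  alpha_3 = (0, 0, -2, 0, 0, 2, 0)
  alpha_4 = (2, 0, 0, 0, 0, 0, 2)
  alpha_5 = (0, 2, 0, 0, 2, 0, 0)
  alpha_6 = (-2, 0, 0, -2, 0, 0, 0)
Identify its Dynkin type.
Compute the Cartan integers a_ij = 2(alpha_i, alpha_j)/(alpha_j, alpha_j); the resulting 6x6 Cartan matrix is
[[2, 0, 0, -1, -1, 0], [0, 2, -1, 0, 0, -1], [0, -1, 2, 0, 0, 0], [-1, 0, 0, 2, 0, -1], [-1, 0, 0, 0, 2, 0], [0, -1, 0, -1, 0, 2]].
All simple roots have the same length, so the diagram is simply laced. The associated Dynkin diagram is a chain of 6 nodes with single edges (A_6), so the type is A_6 (the algebra sl(7)).

type A_6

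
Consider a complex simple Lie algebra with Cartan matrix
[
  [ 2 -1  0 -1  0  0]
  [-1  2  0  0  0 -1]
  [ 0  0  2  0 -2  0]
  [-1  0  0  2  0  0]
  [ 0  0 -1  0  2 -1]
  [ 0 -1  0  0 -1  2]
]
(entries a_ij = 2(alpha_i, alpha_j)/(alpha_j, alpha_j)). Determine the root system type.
C_6

The matrix has rank 6 with 2's on the diagonal. Reading the off-diagonal entries as Dynkin edges (a single edge where a_ij = a_ji = -1; a double or triple edge where a_ij * a_ji = 2 or 3), the diagram is a chain of 6 nodes with a double edge at one end; the terminal node there is the unique long simple root (C_6). One simple-root ordering that puts it in standard form is (alpha_4, alpha_1, alpha_2, alpha_6, alpha_5, alpha_3). So the algebra is type C_6, i.e. sp(12).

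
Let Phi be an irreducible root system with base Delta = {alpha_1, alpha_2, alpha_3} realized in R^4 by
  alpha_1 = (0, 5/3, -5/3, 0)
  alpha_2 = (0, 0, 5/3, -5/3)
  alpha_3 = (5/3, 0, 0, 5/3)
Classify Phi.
A3

Compute the Cartan integers a_ij = 2(alpha_i, alpha_j)/(alpha_j, alpha_j); the resulting 3x3 Cartan matrix is
[[2, -1, 0], [-1, 2, -1], [0, -1, 2]].
All simple roots have the same length, so the diagram is simply laced. The associated Dynkin diagram is a chain of 3 nodes with single edges (A_3), so the type is A_3 (the algebra sl(4)).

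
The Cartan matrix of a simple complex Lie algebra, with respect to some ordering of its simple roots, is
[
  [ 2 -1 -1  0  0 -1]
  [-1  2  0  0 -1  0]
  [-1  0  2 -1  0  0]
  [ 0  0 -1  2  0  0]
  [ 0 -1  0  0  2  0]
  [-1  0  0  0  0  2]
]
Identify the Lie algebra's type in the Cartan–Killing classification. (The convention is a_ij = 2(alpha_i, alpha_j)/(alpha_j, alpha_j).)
E_6

The matrix has rank 6 with 2's on the diagonal. Reading the off-diagonal entries as Dynkin edges (a single edge where a_ij = a_ji = -1; a double or triple edge where a_ij * a_ji = 2 or 3), the diagram is a chain of 5 nodes with one extra node attached to the third node from one end (E_6). One simple-root ordering that puts it in standard form is (alpha_5, alpha_6, alpha_2, alpha_1, alpha_3, alpha_4). So the algebra is type E_6.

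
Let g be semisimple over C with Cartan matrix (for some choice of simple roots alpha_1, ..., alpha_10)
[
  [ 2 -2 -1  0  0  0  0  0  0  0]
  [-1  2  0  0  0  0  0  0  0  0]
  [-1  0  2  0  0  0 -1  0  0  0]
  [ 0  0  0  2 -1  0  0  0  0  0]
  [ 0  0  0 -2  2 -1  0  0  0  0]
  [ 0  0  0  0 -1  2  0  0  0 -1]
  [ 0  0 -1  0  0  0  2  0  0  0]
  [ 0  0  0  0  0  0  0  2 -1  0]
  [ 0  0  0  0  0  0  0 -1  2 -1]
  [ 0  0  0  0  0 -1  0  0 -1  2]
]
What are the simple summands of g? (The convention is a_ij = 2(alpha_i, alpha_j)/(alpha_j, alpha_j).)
type B_4 + type B_6

The diagram associated to this matrix has two connected components: the simple roots {alpha_1, alpha_2, alpha_3, alpha_7} form a chain of 4 nodes with a double edge at one end; the terminal node there is the unique short simple root (B_4), and {alpha_4, alpha_5, alpha_6, alpha_8, alpha_9, alpha_10} form a chain of 6 nodes with a double edge at one end; the terminal node there is the unique short simple root (B_6). A semisimple Lie algebra decomposes uniquely as the direct sum of simple ideals, one per connected component of its Dynkin diagram, so g ≅ B_4 ⊕ B_6 (dimension 36 + 78 = 114).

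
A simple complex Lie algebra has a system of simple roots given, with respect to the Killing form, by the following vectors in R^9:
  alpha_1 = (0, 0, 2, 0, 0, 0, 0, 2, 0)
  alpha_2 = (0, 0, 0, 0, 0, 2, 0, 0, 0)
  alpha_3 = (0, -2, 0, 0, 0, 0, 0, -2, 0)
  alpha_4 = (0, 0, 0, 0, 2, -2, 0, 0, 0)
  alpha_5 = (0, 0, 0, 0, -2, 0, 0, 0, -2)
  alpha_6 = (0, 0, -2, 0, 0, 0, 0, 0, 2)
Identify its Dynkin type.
B_6 (so(13))

Compute the Cartan integers a_ij = 2(alpha_i, alpha_j)/(alpha_j, alpha_j); the resulting 6x6 Cartan matrix is
[[2, 0, -1, 0, 0, -1], [0, 2, 0, -1, 0, 0], [-1, 0, 2, 0, 0, 0], [0, -2, 0, 2, -1, 0], [0, 0, 0, -1, 2, -1], [-1, 0, 0, 0, -1, 2]].
The roots have two lengths (squared-length ratio 2:1); the short ones are alpha_{2}. The associated Dynkin diagram is a chain of 6 nodes with a double edge at one end; the terminal node there is the unique short simple root (B_6), so the type is B_6 (the algebra so(13)).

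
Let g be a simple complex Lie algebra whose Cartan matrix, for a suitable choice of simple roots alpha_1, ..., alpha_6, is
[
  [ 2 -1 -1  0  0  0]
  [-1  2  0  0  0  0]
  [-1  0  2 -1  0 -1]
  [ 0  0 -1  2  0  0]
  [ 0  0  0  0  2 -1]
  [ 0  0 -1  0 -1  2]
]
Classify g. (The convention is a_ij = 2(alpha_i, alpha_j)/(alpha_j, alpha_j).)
The matrix has rank 6 with 2's on the diagonal. Reading the off-diagonal entries as Dynkin edges (a single edge where a_ij = a_ji = -1; a double or triple edge where a_ij * a_ji = 2 or 3), the diagram is a chain of 5 nodes with one extra node attached to the third node from one end (E_6). One simple-root ordering that puts it in standard form is (alpha_2, alpha_4, alpha_1, alpha_3, alpha_6, alpha_5). So the algebra is type E_6.

E_6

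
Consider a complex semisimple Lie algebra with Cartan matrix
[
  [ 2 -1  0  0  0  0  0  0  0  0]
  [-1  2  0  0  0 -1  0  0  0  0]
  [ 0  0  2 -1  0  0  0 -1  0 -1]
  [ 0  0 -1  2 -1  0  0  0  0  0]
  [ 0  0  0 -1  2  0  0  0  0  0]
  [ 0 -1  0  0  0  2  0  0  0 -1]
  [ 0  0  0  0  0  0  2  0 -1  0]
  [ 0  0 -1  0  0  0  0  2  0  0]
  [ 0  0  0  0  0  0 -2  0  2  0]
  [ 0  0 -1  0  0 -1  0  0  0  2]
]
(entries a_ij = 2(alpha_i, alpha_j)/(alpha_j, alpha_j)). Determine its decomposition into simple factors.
The diagram associated to this matrix has two connected components: the simple roots {alpha_7, alpha_9} form a chain of 2 nodes with a double edge at one end; the terminal node there is the unique short simple root (B_2), and {alpha_1, alpha_2, alpha_3, alpha_4, alpha_5, alpha_6, alpha_8, alpha_10} form a chain of 7 nodes with one extra node attached to the third node from one end (E_8). A semisimple Lie algebra decomposes uniquely as the direct sum of simple ideals, one per connected component of its Dynkin diagram, so g ≅ B_2 ⊕ E_8 (dimension 10 + 248 = 258).

B2 + E8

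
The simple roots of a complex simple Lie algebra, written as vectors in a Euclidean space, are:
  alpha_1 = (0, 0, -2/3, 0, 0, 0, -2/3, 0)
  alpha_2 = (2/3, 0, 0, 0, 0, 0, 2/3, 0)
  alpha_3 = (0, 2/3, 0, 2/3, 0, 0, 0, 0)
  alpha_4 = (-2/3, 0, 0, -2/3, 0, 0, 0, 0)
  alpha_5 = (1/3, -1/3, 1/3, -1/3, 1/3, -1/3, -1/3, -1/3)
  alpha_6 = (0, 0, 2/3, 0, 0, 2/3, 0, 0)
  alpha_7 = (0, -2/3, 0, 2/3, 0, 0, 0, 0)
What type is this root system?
Compute the Cartan integers a_ij = 2(alpha_i, alpha_j)/(alpha_j, alpha_j); the resulting 7x7 Cartan matrix is
[[2, -1, 0, 0, 0, -1, 0], [-1, 2, 0, -1, 0, 0, 0], [0, 0, 2, -1, -1, 0, 0], [0, -1, -1, 2, 0, 0, -1], [0, 0, -1, 0, 2, 0, 0], [-1, 0, 0, 0, 0, 2, 0], [0, 0, 0, -1, 0, 0, 2]].
All simple roots have the same length, so the diagram is simply laced. The associated Dynkin diagram is a chain of 6 nodes with one extra node attached to the third node from one end (E_7), so the type is E_7.

E7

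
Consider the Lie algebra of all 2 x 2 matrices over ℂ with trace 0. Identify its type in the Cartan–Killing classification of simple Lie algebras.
This is sl(2), which has dimension 2^2 - 1 = 3 and rank 2 - 1 = 1 (a Cartan subalgebra is the diagonal traceless matrices). In the classification of classical Lie algebras, the special linear algebra sl(n+1) has type A_n; here n = 1, so the Dynkin diagram is a chain of 1 nodes with single edges (A_1). Hence the type is A_1.

A_1 (sl(2))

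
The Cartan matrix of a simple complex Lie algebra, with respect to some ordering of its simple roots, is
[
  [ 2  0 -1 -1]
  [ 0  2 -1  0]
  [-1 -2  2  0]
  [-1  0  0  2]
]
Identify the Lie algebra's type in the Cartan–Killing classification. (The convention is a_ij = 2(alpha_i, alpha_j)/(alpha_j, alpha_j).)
The matrix has rank 4 with 2's on the diagonal. Reading the off-diagonal entries as Dynkin edges (a single edge where a_ij = a_ji = -1; a double or triple edge where a_ij * a_ji = 2 or 3), the diagram is a chain of 4 nodes with a double edge at one end; the terminal node there is the unique short simple root (B_4). One simple-root ordering that puts it in standard form is (alpha_4, alpha_1, alpha_3, alpha_2). So the algebra is type B_4, i.e. so(9).

type B_4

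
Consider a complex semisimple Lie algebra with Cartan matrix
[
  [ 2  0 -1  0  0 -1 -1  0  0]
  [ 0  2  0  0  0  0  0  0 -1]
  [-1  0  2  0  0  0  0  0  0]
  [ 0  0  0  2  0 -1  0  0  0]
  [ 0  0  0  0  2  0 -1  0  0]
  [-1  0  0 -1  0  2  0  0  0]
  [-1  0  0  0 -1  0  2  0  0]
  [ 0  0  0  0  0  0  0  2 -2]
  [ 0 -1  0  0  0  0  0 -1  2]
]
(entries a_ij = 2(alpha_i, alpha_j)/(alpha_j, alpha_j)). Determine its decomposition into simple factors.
The diagram associated to this matrix has two connected components: the simple roots {alpha_2, alpha_8, alpha_9} form a chain of 3 nodes with a double edge at one end; the terminal node there is the unique long simple root (C_3), and {alpha_1, alpha_3, alpha_4, alpha_5, alpha_6, alpha_7} form a chain of 5 nodes with one extra node attached to the third node from one end (E_6). A semisimple Lie algebra decomposes uniquely as the direct sum of simple ideals, one per connected component of its Dynkin diagram, so g ≅ C_3 ⊕ E_6 (dimension 21 + 78 = 99).

type C_3 + type E_6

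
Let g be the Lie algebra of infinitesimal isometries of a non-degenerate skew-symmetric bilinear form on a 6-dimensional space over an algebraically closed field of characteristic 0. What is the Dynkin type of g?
C_3

This is sp(6), which has dimension 6(6+1)/2 = 21 and rank 6/2 = 3. In the classification of classical Lie algebras, the symplectic algebra sp(2n) has type C_n; here n = 3, so the Dynkin diagram is a chain of 3 nodes with a double edge at one end; the terminal node there is the unique long simple root (C_3). Hence the type is C_3.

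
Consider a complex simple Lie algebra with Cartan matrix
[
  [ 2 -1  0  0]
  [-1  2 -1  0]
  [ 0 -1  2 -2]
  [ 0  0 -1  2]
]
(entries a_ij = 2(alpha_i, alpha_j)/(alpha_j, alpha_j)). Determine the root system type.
B4

The matrix has rank 4 with 2's on the diagonal. Reading the off-diagonal entries as Dynkin edges (a single edge where a_ij = a_ji = -1; a double or triple edge where a_ij * a_ji = 2 or 3), the diagram is a chain of 4 nodes with a double edge at one end; the terminal node there is the unique short simple root (B_4). One simple-root ordering that puts it in standard form is (alpha_1, alpha_2, alpha_3, alpha_4). So the algebra is type B_4, i.e. so(9).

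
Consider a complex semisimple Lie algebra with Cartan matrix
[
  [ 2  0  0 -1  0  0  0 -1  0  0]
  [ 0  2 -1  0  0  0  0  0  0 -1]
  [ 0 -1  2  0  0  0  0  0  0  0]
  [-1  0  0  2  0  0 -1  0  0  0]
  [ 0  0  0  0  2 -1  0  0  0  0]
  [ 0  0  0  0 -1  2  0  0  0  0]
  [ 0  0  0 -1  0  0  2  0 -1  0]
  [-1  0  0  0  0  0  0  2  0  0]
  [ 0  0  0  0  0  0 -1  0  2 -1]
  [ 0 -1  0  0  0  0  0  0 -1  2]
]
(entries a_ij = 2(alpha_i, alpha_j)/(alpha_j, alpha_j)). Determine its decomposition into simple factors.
The diagram associated to this matrix has two connected components: the simple roots {alpha_5, alpha_6} form a chain of 2 nodes with single edges (A_2), and {alpha_1, alpha_2, alpha_3, alpha_4, alpha_7, alpha_8, alpha_9, alpha_10} form a chain of 8 nodes with single edges (A_8). A semisimple Lie algebra decomposes uniquely as the direct sum of simple ideals, one per connected component of its Dynkin diagram, so g ≅ A_2 ⊕ A_8 (dimension 8 + 80 = 88).

A_2 (sl(3)) ⊕ A_8 (sl(9))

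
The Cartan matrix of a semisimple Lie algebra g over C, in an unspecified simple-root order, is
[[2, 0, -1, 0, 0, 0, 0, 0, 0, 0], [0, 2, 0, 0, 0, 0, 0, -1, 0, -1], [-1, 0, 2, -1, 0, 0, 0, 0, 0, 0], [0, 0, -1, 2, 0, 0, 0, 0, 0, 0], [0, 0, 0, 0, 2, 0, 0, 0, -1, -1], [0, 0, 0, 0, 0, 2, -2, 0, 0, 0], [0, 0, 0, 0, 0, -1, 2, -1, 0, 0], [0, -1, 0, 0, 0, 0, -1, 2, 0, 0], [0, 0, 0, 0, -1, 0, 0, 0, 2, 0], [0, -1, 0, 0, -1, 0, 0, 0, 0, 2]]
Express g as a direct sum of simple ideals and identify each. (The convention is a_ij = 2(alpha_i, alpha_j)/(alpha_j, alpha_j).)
The diagram associated to this matrix has two connected components: the simple roots {alpha_1, alpha_3, alpha_4} form a chain of 3 nodes with single edges (A_3), and {alpha_2, alpha_5, alpha_6, alpha_7, alpha_8, alpha_9, alpha_10} form a chain of 7 nodes with a double edge at one end; the terminal node there is the unique long simple root (C_7). A semisimple Lie algebra decomposes uniquely as the direct sum of simple ideals, one per connected component of its Dynkin diagram, so g ≅ A_3 ⊕ C_7 (dimension 15 + 105 = 120).

A3 + C7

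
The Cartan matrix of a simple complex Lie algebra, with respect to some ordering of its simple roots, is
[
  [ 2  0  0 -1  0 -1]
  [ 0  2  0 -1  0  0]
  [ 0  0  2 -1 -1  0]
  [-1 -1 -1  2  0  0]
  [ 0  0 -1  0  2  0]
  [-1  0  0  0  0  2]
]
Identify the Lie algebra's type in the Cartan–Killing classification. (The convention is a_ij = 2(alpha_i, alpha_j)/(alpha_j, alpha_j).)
E_6

The matrix has rank 6 with 2's on the diagonal. Reading the off-diagonal entries as Dynkin edges (a single edge where a_ij = a_ji = -1; a double or triple edge where a_ij * a_ji = 2 or 3), the diagram is a chain of 5 nodes with one extra node attached to the third node from one end (E_6). One simple-root ordering that puts it in standard form is (alpha_5, alpha_2, alpha_3, alpha_4, alpha_1, alpha_6). So the algebra is type E_6.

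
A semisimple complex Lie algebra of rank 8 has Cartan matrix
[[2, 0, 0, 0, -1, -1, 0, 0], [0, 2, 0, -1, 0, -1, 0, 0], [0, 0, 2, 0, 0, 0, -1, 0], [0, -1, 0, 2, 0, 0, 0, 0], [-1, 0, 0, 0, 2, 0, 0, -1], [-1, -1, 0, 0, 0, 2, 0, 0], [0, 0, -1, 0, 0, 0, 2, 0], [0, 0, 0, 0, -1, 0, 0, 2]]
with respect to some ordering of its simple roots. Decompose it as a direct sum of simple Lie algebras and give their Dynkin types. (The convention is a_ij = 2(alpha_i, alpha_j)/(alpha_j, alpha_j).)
A_2 + A_6

The diagram associated to this matrix has two connected components: the simple roots {alpha_3, alpha_7} form a chain of 2 nodes with single edges (A_2), and {alpha_1, alpha_2, alpha_4, alpha_5, alpha_6, alpha_8} form a chain of 6 nodes with single edges (A_6). A semisimple Lie algebra decomposes uniquely as the direct sum of simple ideals, one per connected component of its Dynkin diagram, so g ≅ A_2 ⊕ A_6 (dimension 8 + 48 = 56).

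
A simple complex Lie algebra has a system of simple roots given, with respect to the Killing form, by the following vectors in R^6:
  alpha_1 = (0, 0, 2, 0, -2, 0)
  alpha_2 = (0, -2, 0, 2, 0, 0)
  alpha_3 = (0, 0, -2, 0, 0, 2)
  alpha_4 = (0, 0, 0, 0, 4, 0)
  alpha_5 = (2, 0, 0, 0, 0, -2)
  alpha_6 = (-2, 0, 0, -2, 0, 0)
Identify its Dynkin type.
Compute the Cartan integers a_ij = 2(alpha_i, alpha_j)/(alpha_j, alpha_j); the resulting 6x6 Cartan matrix is
[[2, 0, -1, -1, 0, 0], [0, 2, 0, 0, 0, -1], [-1, 0, 2, 0, -1, 0], [-2, 0, 0, 2, 0, 0], [0, 0, -1, 0, 2, -1], [0, -1, 0, 0, -1, 2]].
The roots have two lengths (squared-length ratio 2:1); the short ones are alpha_{1,2,3,5,6}. The associated Dynkin diagram is a chain of 6 nodes with a double edge at one end; the terminal node there is the unique long simple root (C_6), so the type is C_6 (the algebra sp(12)).

C_6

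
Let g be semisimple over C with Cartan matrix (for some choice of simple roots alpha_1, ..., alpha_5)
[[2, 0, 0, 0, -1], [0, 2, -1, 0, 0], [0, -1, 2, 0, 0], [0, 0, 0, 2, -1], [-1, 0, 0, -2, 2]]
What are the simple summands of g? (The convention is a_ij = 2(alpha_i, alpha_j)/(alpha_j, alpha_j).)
type A_2 + type B_3

The diagram associated to this matrix has two connected components: the simple roots {alpha_2, alpha_3} form a chain of 2 nodes with single edges (A_2), and {alpha_1, alpha_4, alpha_5} form a chain of 3 nodes with a double edge at one end; the terminal node there is the unique short simple root (B_3). A semisimple Lie algebra decomposes uniquely as the direct sum of simple ideals, one per connected component of its Dynkin diagram, so g ≅ A_2 ⊕ B_3 (dimension 8 + 21 = 29).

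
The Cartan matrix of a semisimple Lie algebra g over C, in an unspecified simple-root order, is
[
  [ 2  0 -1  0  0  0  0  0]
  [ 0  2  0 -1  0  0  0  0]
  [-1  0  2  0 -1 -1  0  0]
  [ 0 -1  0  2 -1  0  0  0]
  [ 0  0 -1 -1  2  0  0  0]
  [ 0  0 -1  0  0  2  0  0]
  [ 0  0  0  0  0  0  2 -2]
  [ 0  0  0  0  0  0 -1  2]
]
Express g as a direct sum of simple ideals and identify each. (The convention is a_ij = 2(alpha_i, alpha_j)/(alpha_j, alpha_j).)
The diagram associated to this matrix has two connected components: the simple roots {alpha_7, alpha_8} form a chain of 2 nodes with a double edge at one end; the terminal node there is the unique short simple root (B_2), and {alpha_1, alpha_2, alpha_3, alpha_4, alpha_5, alpha_6} form a chain of 4 nodes with a fork of two nodes at one end (D_6). A semisimple Lie algebra decomposes uniquely as the direct sum of simple ideals, one per connected component of its Dynkin diagram, so g ≅ B_2 ⊕ D_6 (dimension 10 + 66 = 76).

B2 ⊕ D6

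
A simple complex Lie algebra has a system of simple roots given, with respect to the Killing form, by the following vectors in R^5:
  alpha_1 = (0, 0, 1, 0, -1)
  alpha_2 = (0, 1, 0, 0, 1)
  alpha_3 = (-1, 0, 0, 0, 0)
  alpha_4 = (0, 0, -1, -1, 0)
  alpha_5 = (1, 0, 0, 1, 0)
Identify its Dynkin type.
Compute the Cartan integers a_ij = 2(alpha_i, alpha_j)/(alpha_j, alpha_j); the resulting 5x5 Cartan matrix is
[[2, -1, 0, -1, 0], [-1, 2, 0, 0, 0], [0, 0, 2, 0, -1], [-1, 0, 0, 2, -1], [0, 0, -2, -1, 2]].
The roots have two lengths (squared-length ratio 2:1); the short ones are alpha_{3}. The associated Dynkin diagram is a chain of 5 nodes with a double edge at one end; the terminal node there is the unique short simple root (B_5), so the type is B_5 (the algebra so(11)).

type B_5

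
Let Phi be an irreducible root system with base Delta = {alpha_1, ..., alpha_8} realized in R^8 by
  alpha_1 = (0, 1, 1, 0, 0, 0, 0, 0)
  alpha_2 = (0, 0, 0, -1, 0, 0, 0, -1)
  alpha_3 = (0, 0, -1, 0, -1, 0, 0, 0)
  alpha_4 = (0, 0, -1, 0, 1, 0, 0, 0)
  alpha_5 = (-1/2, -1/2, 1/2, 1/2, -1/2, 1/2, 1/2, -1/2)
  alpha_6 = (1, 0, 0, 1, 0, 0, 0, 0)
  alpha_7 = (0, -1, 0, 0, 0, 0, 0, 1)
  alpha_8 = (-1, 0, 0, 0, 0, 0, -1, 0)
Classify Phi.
E_8

Compute the Cartan integers a_ij = 2(alpha_i, alpha_j)/(alpha_j, alpha_j); the resulting 8x8 Cartan matrix is
[[2, 0, -1, -1, 0, 0, -1, 0], [0, 2, 0, 0, 0, -1, -1, 0], [-1, 0, 2, 0, 0, 0, 0, 0], [-1, 0, 0, 2, -1, 0, 0, 0], [0, 0, 0, -1, 2, 0, 0, 0], [0, -1, 0, 0, 0, 2, 0, -1], [-1, -1, 0, 0, 0, 0, 2, 0], [0, 0, 0, 0, 0, -1, 0, 2]].
All simple roots have the same length, so the diagram is simply laced. The associated Dynkin diagram is a chain of 7 nodes with one extra node attached to the third node from one end (E_8), so the type is E_8.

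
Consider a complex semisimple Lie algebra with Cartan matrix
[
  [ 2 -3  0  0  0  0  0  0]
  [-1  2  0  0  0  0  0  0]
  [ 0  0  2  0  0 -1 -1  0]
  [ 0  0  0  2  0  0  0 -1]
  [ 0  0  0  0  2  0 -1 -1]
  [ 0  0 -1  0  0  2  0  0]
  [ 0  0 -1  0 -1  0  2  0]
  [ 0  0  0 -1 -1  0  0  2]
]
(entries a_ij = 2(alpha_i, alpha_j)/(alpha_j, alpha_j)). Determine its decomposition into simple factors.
A_6 + G_2

The diagram associated to this matrix has two connected components: the simple roots {alpha_3, alpha_4, alpha_5, alpha_6, alpha_7, alpha_8} form a chain of 6 nodes with single edges (A_6), and {alpha_1, alpha_2} form two nodes joined by a triple edge (G_2). A semisimple Lie algebra decomposes uniquely as the direct sum of simple ideals, one per connected component of its Dynkin diagram, so g ≅ A_6 ⊕ G_2 (dimension 48 + 14 = 62).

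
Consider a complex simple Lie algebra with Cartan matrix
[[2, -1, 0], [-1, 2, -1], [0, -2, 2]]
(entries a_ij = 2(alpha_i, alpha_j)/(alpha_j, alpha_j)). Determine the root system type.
C_3

The matrix has rank 3 with 2's on the diagonal. Reading the off-diagonal entries as Dynkin edges (a single edge where a_ij = a_ji = -1; a double or triple edge where a_ij * a_ji = 2 or 3), the diagram is a chain of 3 nodes with a double edge at one end; the terminal node there is the unique long simple root (C_3). One simple-root ordering that puts it in standard form is (alpha_1, alpha_2, alpha_3). So the algebra is type C_3, i.e. sp(6).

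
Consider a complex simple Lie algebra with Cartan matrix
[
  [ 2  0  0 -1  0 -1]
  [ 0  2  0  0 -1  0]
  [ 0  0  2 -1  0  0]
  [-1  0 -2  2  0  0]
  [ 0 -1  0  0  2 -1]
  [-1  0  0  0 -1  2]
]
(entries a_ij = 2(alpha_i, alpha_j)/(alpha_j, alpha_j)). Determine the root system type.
The matrix has rank 6 with 2's on the diagonal. Reading the off-diagonal entries as Dynkin edges (a single edge where a_ij = a_ji = -1; a double or triple edge where a_ij * a_ji = 2 or 3), the diagram is a chain of 6 nodes with a double edge at one end; the terminal node there is the unique short simple root (B_6). One simple-root ordering that puts it in standard form is (alpha_2, alpha_5, alpha_6, alpha_1, alpha_4, alpha_3). So the algebra is type B_6, i.e. so(13).

B_6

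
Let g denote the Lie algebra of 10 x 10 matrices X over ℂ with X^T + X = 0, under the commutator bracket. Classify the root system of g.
This is so(10) with 10 even, which has dimension 10(10-1)/2 = 45 and rank 10/2 = 5. In the classification of classical Lie algebras, the orthogonal algebra so(2n) in an even number of variables has type D_n; here n = 5, so the Dynkin diagram is a chain of 3 nodes with a fork of two nodes at one end (D_5). Hence the type is D_5.

D_5 (so(10))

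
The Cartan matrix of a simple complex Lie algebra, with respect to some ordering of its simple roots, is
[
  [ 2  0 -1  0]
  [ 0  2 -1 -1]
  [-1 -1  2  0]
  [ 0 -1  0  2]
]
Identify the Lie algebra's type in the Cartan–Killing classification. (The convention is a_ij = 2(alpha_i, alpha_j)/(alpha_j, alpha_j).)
The matrix has rank 4 with 2's on the diagonal. Reading the off-diagonal entries as Dynkin edges (a single edge where a_ij = a_ji = -1; a double or triple edge where a_ij * a_ji = 2 or 3), the diagram is a chain of 4 nodes with single edges (A_4). One simple-root ordering that puts it in standard form is (alpha_4, alpha_2, alpha_3, alpha_1). So the algebra is type A_4, i.e. sl(5).

A_4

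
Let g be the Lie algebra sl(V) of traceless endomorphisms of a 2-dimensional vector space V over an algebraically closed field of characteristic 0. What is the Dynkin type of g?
type A_1

This is sl(2), which has dimension 2^2 - 1 = 3 and rank 2 - 1 = 1 (a Cartan subalgebra is the diagonal traceless matrices). In the classification of classical Lie algebras, the special linear algebra sl(n+1) has type A_n; here n = 1, so the Dynkin diagram is a chain of 1 nodes with single edges (A_1). Hence the type is A_1.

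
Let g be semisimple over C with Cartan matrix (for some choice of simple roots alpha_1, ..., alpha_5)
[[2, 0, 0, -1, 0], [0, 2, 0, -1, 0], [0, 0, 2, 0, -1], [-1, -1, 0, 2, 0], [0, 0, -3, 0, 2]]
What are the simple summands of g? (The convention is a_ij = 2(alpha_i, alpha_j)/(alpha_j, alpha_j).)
A_3 + G_2

The diagram associated to this matrix has two connected components: the simple roots {alpha_1, alpha_2, alpha_4} form a chain of 3 nodes with single edges (A_3), and {alpha_3, alpha_5} form two nodes joined by a triple edge (G_2). A semisimple Lie algebra decomposes uniquely as the direct sum of simple ideals, one per connected component of its Dynkin diagram, so g ≅ A_3 ⊕ G_2 (dimension 15 + 14 = 29).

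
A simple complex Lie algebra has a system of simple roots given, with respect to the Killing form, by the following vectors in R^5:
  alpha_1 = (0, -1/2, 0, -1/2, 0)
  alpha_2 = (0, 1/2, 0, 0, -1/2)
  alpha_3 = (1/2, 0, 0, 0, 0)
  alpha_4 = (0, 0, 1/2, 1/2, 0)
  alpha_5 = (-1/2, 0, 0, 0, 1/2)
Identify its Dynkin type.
Compute the Cartan integers a_ij = 2(alpha_i, alpha_j)/(alpha_j, alpha_j); the resulting 5x5 Cartan matrix is
[[2, -1, 0, -1, 0], [-1, 2, 0, 0, -1], [0, 0, 2, 0, -1], [-1, 0, 0, 2, 0], [0, -1, -2, 0, 2]].
The roots have two lengths (squared-length ratio 2:1); the short ones are alpha_{3}. The associated Dynkin diagram is a chain of 5 nodes with a double edge at one end; the terminal node there is the unique short simple root (B_5), so the type is B_5 (the algebra so(11)).

B5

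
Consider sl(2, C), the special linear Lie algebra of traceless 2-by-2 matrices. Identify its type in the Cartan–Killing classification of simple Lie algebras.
type A_1

This is sl(2), which has dimension 2^2 - 1 = 3 and rank 2 - 1 = 1 (a Cartan subalgebra is the diagonal traceless matrices). In the classification of classical Lie algebras, the special linear algebra sl(n+1) has type A_n; here n = 1, so the Dynkin diagram is a chain of 1 nodes with single edges (A_1). Hence the type is A_1.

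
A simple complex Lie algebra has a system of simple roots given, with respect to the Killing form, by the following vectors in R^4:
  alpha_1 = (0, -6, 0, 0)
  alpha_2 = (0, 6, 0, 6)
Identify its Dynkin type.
B_2 (so(5))

Compute the Cartan integers a_ij = 2(alpha_i, alpha_j)/(alpha_j, alpha_j); the resulting 2x2 Cartan matrix is
[[2, -1], [-2, 2]].
The roots have two lengths (squared-length ratio 2:1); the short ones are alpha_{1}. The associated Dynkin diagram is a chain of 2 nodes with a double edge at one end; the terminal node there is the unique short simple root (B_2), so the type is B_2 (the algebra so(5)).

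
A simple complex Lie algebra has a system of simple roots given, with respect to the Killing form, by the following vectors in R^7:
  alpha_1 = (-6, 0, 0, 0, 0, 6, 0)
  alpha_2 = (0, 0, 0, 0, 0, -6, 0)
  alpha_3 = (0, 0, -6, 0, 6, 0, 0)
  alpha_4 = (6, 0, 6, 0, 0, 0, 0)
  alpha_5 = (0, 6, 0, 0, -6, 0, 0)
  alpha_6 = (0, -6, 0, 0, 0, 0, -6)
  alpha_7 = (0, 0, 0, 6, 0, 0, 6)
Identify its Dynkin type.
Compute the Cartan integers a_ij = 2(alpha_i, alpha_j)/(alpha_j, alpha_j); the resulting 7x7 Cartan matrix is
[[2, -2, 0, -1, 0, 0, 0], [-1, 2, 0, 0, 0, 0, 0], [0, 0, 2, -1, -1, 0, 0], [-1, 0, -1, 2, 0, 0, 0], [0, 0, -1, 0, 2, -1, 0], [0, 0, 0, 0, -1, 2, -1], [0, 0, 0, 0, 0, -1, 2]].
The roots have two lengths (squared-length ratio 2:1); the short ones are alpha_{2}. The associated Dynkin diagram is a chain of 7 nodes with a double edge at one end; the terminal node there is the unique short simple root (B_7), so the type is B_7 (the algebra so(15)).

B_7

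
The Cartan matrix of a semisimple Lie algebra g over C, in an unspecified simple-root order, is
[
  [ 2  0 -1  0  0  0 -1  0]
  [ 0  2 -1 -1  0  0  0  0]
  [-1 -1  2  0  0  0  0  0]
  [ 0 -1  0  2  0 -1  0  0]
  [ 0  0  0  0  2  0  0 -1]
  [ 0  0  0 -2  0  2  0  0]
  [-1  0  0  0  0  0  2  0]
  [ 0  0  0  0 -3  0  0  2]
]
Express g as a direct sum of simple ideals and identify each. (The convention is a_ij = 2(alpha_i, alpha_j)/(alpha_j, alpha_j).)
C_6 (sp(12)) ⊕ G_2

The diagram associated to this matrix has two connected components: the simple roots {alpha_1, alpha_2, alpha_3, alpha_4, alpha_6, alpha_7} form a chain of 6 nodes with a double edge at one end; the terminal node there is the unique long simple root (C_6), and {alpha_5, alpha_8} form two nodes joined by a triple edge (G_2). A semisimple Lie algebra decomposes uniquely as the direct sum of simple ideals, one per connected component of its Dynkin diagram, so g ≅ C_6 ⊕ G_2 (dimension 78 + 14 = 92).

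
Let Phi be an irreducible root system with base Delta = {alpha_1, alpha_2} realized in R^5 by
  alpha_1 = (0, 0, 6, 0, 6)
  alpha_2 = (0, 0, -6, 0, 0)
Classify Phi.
Compute the Cartan integers a_ij = 2(alpha_i, alpha_j)/(alpha_j, alpha_j); the resulting 2x2 Cartan matrix is
[[2, -2], [-1, 2]].
The roots have two lengths (squared-length ratio 2:1); the short ones are alpha_{2}. The associated Dynkin diagram is a chain of 2 nodes with a double edge at one end; the terminal node there is the unique short simple root (B_2), so the type is B_2 (the algebra so(5)).

B_2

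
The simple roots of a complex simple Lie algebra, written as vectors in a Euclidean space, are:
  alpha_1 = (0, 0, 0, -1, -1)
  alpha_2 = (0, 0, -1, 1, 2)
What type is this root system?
Compute the Cartan integers a_ij = 2(alpha_i, alpha_j)/(alpha_j, alpha_j); the resulting 2x2 Cartan matrix is
[[2, -1], [-3, 2]].
The roots have two lengths (squared-length ratio 3:1); the short ones are alpha_{1}. The associated Dynkin diagram is two nodes joined by a triple edge (G_2), so the type is G_2.

G_2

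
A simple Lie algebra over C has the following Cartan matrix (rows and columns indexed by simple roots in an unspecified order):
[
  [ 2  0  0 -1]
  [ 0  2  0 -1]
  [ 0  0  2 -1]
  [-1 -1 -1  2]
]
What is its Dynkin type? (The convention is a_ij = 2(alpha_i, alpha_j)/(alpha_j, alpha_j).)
The matrix has rank 4 with 2's on the diagonal. Reading the off-diagonal entries as Dynkin edges (a single edge where a_ij = a_ji = -1; a double or triple edge where a_ij * a_ji = 2 or 3), the diagram is a chain of 2 nodes with a fork of two nodes at one end (D_4). One simple-root ordering that puts it in standard form is (alpha_1, alpha_4, alpha_2, alpha_3). So the algebra is type D_4, i.e. so(8).

D4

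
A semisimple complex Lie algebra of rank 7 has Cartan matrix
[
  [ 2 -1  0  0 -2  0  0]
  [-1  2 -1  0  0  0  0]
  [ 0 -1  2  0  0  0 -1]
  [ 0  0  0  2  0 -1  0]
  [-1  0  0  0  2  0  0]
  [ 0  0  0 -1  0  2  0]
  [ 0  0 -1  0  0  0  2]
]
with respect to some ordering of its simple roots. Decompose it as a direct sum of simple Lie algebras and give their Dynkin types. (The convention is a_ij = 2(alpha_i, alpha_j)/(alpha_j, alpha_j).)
A_2 ⊕ B_5

The diagram associated to this matrix has two connected components: the simple roots {alpha_4, alpha_6} form a chain of 2 nodes with single edges (A_2), and {alpha_1, alpha_2, alpha_3, alpha_5, alpha_7} form a chain of 5 nodes with a double edge at one end; the terminal node there is the unique short simple root (B_5). A semisimple Lie algebra decomposes uniquely as the direct sum of simple ideals, one per connected component of its Dynkin diagram, so g ≅ A_2 ⊕ B_5 (dimension 8 + 55 = 63).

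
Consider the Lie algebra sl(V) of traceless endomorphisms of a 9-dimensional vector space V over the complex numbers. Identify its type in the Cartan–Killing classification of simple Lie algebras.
This is sl(9), which has dimension 9^2 - 1 = 80 and rank 9 - 1 = 8 (a Cartan subalgebra is the diagonal traceless matrices). In the classification of classical Lie algebras, the special linear algebra sl(n+1) has type A_n; here n = 8, so the Dynkin diagram is a chain of 8 nodes with single edges (A_8). Hence the type is A_8.

A_8 (sl(9))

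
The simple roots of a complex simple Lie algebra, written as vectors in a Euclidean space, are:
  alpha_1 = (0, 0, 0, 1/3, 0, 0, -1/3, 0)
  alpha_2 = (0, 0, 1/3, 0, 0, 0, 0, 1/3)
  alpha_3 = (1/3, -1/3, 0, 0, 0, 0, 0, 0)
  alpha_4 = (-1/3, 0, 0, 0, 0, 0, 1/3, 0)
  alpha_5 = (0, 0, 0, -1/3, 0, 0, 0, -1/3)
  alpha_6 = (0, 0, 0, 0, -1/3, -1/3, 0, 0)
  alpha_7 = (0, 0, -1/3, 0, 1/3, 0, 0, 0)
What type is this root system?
type A_7

Compute the Cartan integers a_ij = 2(alpha_i, alpha_j)/(alpha_j, alpha_j); the resulting 7x7 Cartan matrix is
[[2, 0, 0, -1, -1, 0, 0], [0, 2, 0, 0, -1, 0, -1], [0, 0, 2, -1, 0, 0, 0], [-1, 0, -1, 2, 0, 0, 0], [-1, -1, 0, 0, 2, 0, 0], [0, 0, 0, 0, 0, 2, -1], [0, -1, 0, 0, 0, -1, 2]].
All simple roots have the same length, so the diagram is simply laced. The associated Dynkin diagram is a chain of 7 nodes with single edges (A_7), so the type is A_7 (the algebra sl(8)).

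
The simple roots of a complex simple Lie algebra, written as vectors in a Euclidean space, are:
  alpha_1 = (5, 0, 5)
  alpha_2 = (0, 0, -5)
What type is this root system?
Compute the Cartan integers a_ij = 2(alpha_i, alpha_j)/(alpha_j, alpha_j); the resulting 2x2 Cartan matrix is
[[2, -2], [-1, 2]].
The roots have two lengths (squared-length ratio 2:1); the short ones are alpha_{2}. The associated Dynkin diagram is a chain of 2 nodes with a double edge at one end; the terminal node there is the unique short simple root (B_2), so the type is B_2 (the algebra so(5)).

B_2 (so(5))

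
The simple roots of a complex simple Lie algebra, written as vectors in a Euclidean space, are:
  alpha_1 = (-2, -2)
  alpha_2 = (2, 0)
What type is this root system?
Compute the Cartan integers a_ij = 2(alpha_i, alpha_j)/(alpha_j, alpha_j); the resulting 2x2 Cartan matrix is
[[2, -2], [-1, 2]].
The roots have two lengths (squared-length ratio 2:1); the short ones are alpha_{2}. The associated Dynkin diagram is a chain of 2 nodes with a double edge at one end; the terminal node there is the unique short simple root (B_2), so the type is B_2 (the algebra so(5)).

type B_2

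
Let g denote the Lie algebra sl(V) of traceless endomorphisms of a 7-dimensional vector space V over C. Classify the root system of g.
This is sl(7), which has dimension 7^2 - 1 = 48 and rank 7 - 1 = 6 (a Cartan subalgebra is the diagonal traceless matrices). In the classification of classical Lie algebras, the special linear algebra sl(n+1) has type A_n; here n = 6, so the Dynkin diagram is a chain of 6 nodes with single edges (A_6). Hence the type is A_6.

A_6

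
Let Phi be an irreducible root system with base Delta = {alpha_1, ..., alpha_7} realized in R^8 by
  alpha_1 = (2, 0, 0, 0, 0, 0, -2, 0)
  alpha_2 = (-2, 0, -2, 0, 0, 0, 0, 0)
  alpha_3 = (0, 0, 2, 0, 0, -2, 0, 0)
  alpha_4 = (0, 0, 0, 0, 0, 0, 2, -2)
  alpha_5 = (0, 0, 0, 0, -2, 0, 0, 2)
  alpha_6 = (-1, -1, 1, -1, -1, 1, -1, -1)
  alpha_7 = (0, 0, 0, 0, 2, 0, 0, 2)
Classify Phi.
Compute the Cartan integers a_ij = 2(alpha_i, alpha_j)/(alpha_j, alpha_j); the resulting 7x7 Cartan matrix is
[[2, -1, 0, -1, 0, 0, 0], [-1, 2, -1, 0, 0, 0, 0], [0, -1, 2, 0, 0, 0, 0], [-1, 0, 0, 2, -1, 0, -1], [0, 0, 0, -1, 2, 0, 0], [0, 0, 0, 0, 0, 2, -1], [0, 0, 0, -1, 0, -1, 2]].
All simple roots have the same length, so the diagram is simply laced. The associated Dynkin diagram is a chain of 6 nodes with one extra node attached to the third node from one end (E_7), so the type is E_7.

E_7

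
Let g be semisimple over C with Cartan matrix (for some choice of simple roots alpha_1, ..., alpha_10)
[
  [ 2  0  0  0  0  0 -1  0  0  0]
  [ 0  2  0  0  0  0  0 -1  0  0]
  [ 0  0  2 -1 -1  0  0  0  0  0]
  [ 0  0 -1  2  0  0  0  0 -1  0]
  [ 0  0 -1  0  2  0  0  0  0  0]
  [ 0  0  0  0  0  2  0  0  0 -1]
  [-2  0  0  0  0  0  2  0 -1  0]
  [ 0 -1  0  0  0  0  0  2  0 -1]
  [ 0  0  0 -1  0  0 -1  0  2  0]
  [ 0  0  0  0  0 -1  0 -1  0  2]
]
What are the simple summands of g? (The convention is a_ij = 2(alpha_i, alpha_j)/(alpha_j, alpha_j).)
The diagram associated to this matrix has two connected components: the simple roots {alpha_2, alpha_6, alpha_8, alpha_10} form a chain of 4 nodes with single edges (A_4), and {alpha_1, alpha_3, alpha_4, alpha_5, alpha_7, alpha_9} form a chain of 6 nodes with a double edge at one end; the terminal node there is the unique short simple root (B_6). A semisimple Lie algebra decomposes uniquely as the direct sum of simple ideals, one per connected component of its Dynkin diagram, so g ≅ A_4 ⊕ B_6 (dimension 24 + 78 = 102).

A_4 (sl(5)) + B_6 (so(13))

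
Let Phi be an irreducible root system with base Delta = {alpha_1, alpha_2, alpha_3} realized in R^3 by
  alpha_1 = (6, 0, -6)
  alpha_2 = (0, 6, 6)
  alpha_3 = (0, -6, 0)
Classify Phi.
B_3

Compute the Cartan integers a_ij = 2(alpha_i, alpha_j)/(alpha_j, alpha_j); the resulting 3x3 Cartan matrix is
[[2, -1, 0], [-1, 2, -2], [0, -1, 2]].
The roots have two lengths (squared-length ratio 2:1); the short ones are alpha_{3}. The associated Dynkin diagram is a chain of 3 nodes with a double edge at one end; the terminal node there is the unique short simple root (B_3), so the type is B_3 (the algebra so(7)).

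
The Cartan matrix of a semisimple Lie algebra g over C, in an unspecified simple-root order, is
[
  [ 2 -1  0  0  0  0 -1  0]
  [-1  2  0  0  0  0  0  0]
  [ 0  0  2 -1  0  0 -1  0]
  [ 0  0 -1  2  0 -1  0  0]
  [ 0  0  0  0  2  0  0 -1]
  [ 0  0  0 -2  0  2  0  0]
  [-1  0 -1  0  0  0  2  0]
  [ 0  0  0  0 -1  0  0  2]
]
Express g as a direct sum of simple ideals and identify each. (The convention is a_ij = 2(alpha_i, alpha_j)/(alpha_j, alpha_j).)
A2 + C6

The diagram associated to this matrix has two connected components: the simple roots {alpha_5, alpha_8} form a chain of 2 nodes with single edges (A_2), and {alpha_1, alpha_2, alpha_3, alpha_4, alpha_6, alpha_7} form a chain of 6 nodes with a double edge at one end; the terminal node there is the unique long simple root (C_6). A semisimple Lie algebra decomposes uniquely as the direct sum of simple ideals, one per connected component of its Dynkin diagram, so g ≅ A_2 ⊕ C_6 (dimension 8 + 78 = 86).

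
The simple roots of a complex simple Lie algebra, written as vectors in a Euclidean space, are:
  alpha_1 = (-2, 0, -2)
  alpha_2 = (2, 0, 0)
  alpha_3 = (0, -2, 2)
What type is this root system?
Compute the Cartan integers a_ij = 2(alpha_i, alpha_j)/(alpha_j, alpha_j); the resulting 3x3 Cartan matrix is
[[2, -2, -1], [-1, 2, 0], [-1, 0, 2]].
The roots have two lengths (squared-length ratio 2:1); the short ones are alpha_{2}. The associated Dynkin diagram is a chain of 3 nodes with a double edge at one end; the terminal node there is the unique short simple root (B_3), so the type is B_3 (the algebra so(7)).

type B_3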